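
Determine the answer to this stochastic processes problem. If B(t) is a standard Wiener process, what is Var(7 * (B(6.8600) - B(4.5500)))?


Var(alpha*(B(t)-B(s))) = alpha^2 * (t-s)
= 7^2 * (6.8600 - 4.5500)
= 49 * 2.3100
= 113.1900

113.1900


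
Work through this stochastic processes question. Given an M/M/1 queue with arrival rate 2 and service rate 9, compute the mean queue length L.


rho = 2/9 = 0.2222
L = rho/(1-rho)
= 0.2222/0.7778
= 0.2857

0.2857


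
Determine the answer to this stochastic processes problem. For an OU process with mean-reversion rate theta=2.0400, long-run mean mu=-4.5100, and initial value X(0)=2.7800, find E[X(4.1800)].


E[X(t)] = mu + (X(0) - mu)*exp(-theta*t)
= -4.5100 + (2.7800 - -4.5100)*exp(-2.0400*4.1800)
= -4.5100 + 7.2900 * 1.9801e-04
= -4.5086

-4.5086


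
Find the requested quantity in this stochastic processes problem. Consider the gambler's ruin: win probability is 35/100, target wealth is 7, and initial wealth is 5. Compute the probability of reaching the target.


Gambler's ruin formula:
r = q/p = 0.6500/0.3500 = 1.8571
P(win) = (1 - r^i)/(1 - r^N)
= (1 - 1.8571^5)/(1 - 1.8571^7)
= 0.2805

0.2805


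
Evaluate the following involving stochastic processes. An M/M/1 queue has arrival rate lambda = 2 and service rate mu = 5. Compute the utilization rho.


rho = lambda/mu
= 2/5
= 0.4000

0.4000


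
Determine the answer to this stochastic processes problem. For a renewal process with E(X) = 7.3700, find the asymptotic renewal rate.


Long-run renewal rate = 1/E(X)
= 1/7.3700
= 0.1357

0.1357


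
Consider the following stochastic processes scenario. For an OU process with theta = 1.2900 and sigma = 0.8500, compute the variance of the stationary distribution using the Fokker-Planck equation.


Stationary variance = sigma^2 / (2*theta)
= 0.8500^2 / (2*1.2900)
= 0.7225 / 2.5800
= 0.2800

0.2800


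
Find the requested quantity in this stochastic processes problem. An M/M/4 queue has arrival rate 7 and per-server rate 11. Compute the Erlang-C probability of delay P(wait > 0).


a = lambda/mu = 0.6364
rho = a/c = 0.1591
Erlang-C formula applied:
C(c,a) = 0.0043

0.0043


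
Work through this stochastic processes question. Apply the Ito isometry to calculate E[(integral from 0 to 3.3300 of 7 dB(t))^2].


By Ito isometry: E[(int f dB)^2] = int f^2 dt
= 7^2 * 3.3300
= 49 * 3.3300 = 163.1700

163.1700


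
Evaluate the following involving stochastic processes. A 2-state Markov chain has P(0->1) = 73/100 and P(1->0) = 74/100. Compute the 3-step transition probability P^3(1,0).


Computing P^3 by matrix multiplication.
P = [[0.2700, 0.7300], [0.7400, 0.2600]]
After raising P to the power 3:
P^3(1,0) = 0.5557

0.5557


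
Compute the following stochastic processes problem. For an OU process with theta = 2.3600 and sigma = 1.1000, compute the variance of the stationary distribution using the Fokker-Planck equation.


Stationary variance = sigma^2 / (2*theta)
= 1.1000^2 / (2*2.3600)
= 1.2100 / 4.7200
= 0.2564

0.2564


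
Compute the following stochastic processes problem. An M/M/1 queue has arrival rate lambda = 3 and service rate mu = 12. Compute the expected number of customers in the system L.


rho = 3/12 = 0.2500
L = rho/(1-rho)
= 0.2500/0.7500
= 0.3333

0.3333


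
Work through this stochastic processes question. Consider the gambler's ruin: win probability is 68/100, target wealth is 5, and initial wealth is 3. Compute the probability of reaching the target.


Gambler's ruin formula:
r = q/p = 0.3200/0.6800 = 0.4706
P(win) = (1 - r^i)/(1 - r^N)
= (1 - 0.4706^3)/(1 - 0.4706^5)
= 0.9169

0.9169


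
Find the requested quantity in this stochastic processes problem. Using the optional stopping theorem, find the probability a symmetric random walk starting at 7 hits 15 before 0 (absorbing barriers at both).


By optional stopping theorem: E(M at tau) = M(0) = 7
P(hit 15)*15 + P(hit 0)*0 = 7
P(hit 15) = (7 - 0)/(15 - 0) = 7/15 = 0.4667

0.4667


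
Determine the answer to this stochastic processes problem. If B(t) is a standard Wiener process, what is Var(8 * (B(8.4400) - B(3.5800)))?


Var(alpha*(B(t)-B(s))) = alpha^2 * (t-s)
= 8^2 * (8.4400 - 3.5800)
= 64 * 4.8600
= 311.0400

311.0400


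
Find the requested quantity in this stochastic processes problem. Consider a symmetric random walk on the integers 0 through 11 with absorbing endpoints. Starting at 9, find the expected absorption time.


For symmetric RW on 0,...,N with absorbing barriers, E(i) = i*(N-i)
E(9) = 9 * 2 = 18

18


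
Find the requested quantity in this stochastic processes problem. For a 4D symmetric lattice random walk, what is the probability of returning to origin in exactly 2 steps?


P(return in 2 steps) = P(reverse first step) = 1/(2d)
= 1/8
= 0.1250

0.1250


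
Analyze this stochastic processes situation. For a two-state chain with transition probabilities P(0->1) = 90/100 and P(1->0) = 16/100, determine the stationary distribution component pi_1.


Stationary distribution: pi_0 = p10/(p01+p10), pi_1 = p01/(p01+p10)
p01 = 0.9000, p10 = 0.1600
pi_1 = 0.8491

0.8491


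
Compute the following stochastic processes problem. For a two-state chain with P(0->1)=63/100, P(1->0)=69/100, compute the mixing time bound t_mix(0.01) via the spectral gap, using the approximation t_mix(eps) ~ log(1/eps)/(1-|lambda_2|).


lambda_2 = |1 - p01 - p10| = |1 - 0.6300 - 0.6900| = 0.3200
t_mix ~ log(1/eps)/(1 - |lambda_2|)
= log(100)/(1 - 0.3200) = 4.6052/0.6800
= 6.7723

6.7723


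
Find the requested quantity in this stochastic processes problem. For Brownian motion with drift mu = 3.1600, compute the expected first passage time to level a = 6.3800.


Expected first passage time = a/mu
= 6.3800/3.1600
= 2.0190

2.0190


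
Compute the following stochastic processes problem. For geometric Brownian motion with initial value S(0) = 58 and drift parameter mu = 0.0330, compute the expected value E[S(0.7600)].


E[S(t)] = S(0) * exp(mu * t)
= 58 * exp(0.0330 * 0.7600)
= 58 * 1.0254
= 59.4730

59.4730


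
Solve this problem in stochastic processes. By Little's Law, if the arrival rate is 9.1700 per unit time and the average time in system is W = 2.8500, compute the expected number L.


Little's Law: L = lambda * W
= 9.1700 * 2.8500
= 26.1345

26.1345


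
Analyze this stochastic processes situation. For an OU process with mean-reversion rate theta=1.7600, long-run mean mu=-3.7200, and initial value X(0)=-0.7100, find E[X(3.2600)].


E[X(t)] = mu + (X(0) - mu)*exp(-theta*t)
= -3.7200 + (-0.7100 - -3.7200)*exp(-1.7600*3.2600)
= -3.7200 + 3.0100 * 0.0032
= -3.7103

-3.7103


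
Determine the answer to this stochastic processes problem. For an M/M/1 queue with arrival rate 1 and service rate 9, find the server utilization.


rho = lambda/mu
= 1/9
= 0.1111

0.1111


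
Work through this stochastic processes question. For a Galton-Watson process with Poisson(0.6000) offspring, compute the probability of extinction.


Since mu = 0.6000 <= 1, extinction probability = 1.

1.0000


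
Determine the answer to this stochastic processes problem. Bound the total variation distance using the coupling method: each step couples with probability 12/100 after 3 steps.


TV distance bound <= (1-delta)^n
= (1 - 0.1200)^3
= 0.8800^3
= 0.6815

0.6815


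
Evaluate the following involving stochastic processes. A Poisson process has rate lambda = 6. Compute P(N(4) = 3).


P(N(t)=k) = (lambda*t)^k * exp(-lambda*t) / k!
lambda*t = 24
= 24^3 * exp(-24) / 3!
= 13824 * 3.7751e-11 / 6
= 8.6979e-08

8.6979e-08


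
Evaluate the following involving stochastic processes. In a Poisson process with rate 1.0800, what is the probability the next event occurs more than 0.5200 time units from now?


P(X > t) = exp(-lambda * t)
= exp(-1.0800 * 0.5200)
= exp(-0.5616) = 0.5703

0.5703


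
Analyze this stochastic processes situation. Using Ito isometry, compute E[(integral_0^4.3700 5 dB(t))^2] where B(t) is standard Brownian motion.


By Ito isometry: E[(int f dB)^2] = int f^2 dt
= 5^2 * 4.3700
= 25 * 4.3700 = 109.2500

109.2500


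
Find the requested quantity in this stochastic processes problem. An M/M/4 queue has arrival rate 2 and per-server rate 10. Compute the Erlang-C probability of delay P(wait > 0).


a = lambda/mu = 0.2000
rho = a/c = 0.0500
Erlang-C formula applied:
C(c,a) = 5.7455e-05

5.7455e-05


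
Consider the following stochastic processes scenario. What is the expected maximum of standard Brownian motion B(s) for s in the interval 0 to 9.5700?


E(max B(s)) = sqrt(2t/pi)
= sqrt(2*9.5700/pi)
= sqrt(6.0925)
= 2.4683

2.4683


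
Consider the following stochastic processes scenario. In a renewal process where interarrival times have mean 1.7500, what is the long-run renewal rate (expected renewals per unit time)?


Long-run renewal rate = 1/E(X)
= 1/1.7500
= 0.5714

0.5714


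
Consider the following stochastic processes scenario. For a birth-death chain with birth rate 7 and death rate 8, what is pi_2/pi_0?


For birth-death process, pi_n/pi_0 = (lambda/mu)^n
= (7/8)^2
= 0.7656

0.7656


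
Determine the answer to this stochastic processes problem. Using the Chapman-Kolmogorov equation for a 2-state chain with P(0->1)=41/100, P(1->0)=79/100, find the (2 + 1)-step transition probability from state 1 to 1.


P^3 = P^2 * P^1
Computing via matrix multiplication of the transition matrix.
Entry (1,1) of P^3 = 0.3364

0.3364


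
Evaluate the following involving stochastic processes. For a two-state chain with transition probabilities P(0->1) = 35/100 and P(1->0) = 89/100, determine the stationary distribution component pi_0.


Stationary distribution: pi_0 = p10/(p01+p10), pi_1 = p01/(p01+p10)
p01 = 0.3500, p10 = 0.8900
pi_0 = 0.7177

0.7177


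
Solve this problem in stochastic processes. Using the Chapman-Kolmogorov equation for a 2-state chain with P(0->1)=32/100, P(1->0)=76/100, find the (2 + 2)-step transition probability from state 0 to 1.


P^4 = P^2 * P^2
Computing via matrix multiplication of the transition matrix.
Entry (0,1) of P^4 = 0.2963

0.2963


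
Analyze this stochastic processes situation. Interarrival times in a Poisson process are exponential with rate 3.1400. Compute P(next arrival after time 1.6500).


P(X > t) = exp(-lambda * t)
= exp(-3.1400 * 1.6500)
= exp(-5.1810) = 0.0056

0.0056


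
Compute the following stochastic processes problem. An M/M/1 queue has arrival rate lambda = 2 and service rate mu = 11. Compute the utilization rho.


rho = lambda/mu
= 2/11
= 0.1818

0.1818


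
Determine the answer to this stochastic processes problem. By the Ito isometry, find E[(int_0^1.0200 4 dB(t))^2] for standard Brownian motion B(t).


By Ito isometry: E[(int f dB)^2] = int f^2 dt
= 4^2 * 1.0200
= 16 * 1.0200 = 16.3200

16.3200


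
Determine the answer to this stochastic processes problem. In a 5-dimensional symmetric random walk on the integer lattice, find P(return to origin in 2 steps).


P(return in 2 steps) = P(reverse first step) = 1/(2d)
= 1/10
= 0.1000

0.1000


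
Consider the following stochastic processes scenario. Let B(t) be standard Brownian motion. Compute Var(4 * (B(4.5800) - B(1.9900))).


Var(alpha*(B(t)-B(s))) = alpha^2 * (t-s)
= 4^2 * (4.5800 - 1.9900)
= 16 * 2.5900
= 41.4400

41.4400


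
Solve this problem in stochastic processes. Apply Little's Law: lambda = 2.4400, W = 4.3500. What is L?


Little's Law: L = lambda * W
= 2.4400 * 4.3500
= 10.6140

10.6140


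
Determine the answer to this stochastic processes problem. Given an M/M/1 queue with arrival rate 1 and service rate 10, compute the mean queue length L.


rho = 1/10 = 0.1000
L = rho/(1-rho)
= 0.1000/0.9000
= 0.1111

0.1111


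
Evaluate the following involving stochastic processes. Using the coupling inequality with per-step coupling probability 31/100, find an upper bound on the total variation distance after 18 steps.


TV distance bound <= (1-delta)^n
= (1 - 0.3100)^18
= 0.6900^18
= 0.0013

0.0013


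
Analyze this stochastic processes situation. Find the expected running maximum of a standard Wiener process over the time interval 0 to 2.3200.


E(max B(s)) = sqrt(2t/pi)
= sqrt(2*2.3200/pi)
= sqrt(1.4770)
= 1.2153

1.2153


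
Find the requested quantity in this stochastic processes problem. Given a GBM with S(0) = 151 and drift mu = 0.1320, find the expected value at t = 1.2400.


E[S(t)] = S(0) * exp(mu * t)
= 151 * exp(0.1320 * 1.2400)
= 151 * 1.1778
= 177.8534

177.8534


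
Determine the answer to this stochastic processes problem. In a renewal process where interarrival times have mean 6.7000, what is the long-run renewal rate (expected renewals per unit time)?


Long-run renewal rate = 1/E(X)
= 1/6.7000
= 0.1493

0.1493


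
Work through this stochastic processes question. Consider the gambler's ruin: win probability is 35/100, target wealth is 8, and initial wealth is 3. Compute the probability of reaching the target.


Gambler's ruin formula:
r = q/p = 0.6500/0.3500 = 1.8571
P(win) = (1 - r^i)/(1 - r^N)
= (1 - 1.8571^3)/(1 - 1.8571^8)
= 0.0385

0.0385


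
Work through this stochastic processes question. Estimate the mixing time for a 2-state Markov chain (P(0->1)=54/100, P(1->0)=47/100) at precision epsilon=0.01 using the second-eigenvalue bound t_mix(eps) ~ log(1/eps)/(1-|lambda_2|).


lambda_2 = |1 - p01 - p10| = |1 - 0.5400 - 0.4700| = 0.0100
t_mix ~ log(1/eps)/(1 - |lambda_2|)
= log(100)/(1 - 0.0100) = 4.6052/0.9900
= 4.6517

4.6517


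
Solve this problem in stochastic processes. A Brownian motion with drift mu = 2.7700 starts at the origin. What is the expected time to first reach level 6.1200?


Expected first passage time = a/mu
= 6.1200/2.7700
= 2.2094

2.2094


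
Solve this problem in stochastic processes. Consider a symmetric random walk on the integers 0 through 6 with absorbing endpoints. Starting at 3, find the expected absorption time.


For symmetric RW on 0,...,N with absorbing barriers, E(i) = i*(N-i)
E(3) = 3 * 3 = 9

9


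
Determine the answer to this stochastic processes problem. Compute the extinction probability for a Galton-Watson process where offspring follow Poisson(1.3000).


Since mu = 1.3000 > 1, extinction prob q < 1.
Solve s = exp(mu*(s-1)) iteratively.
q = 0.5770

0.5770


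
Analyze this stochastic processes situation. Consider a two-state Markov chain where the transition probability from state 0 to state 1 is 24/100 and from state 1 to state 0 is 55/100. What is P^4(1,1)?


Computing P^4 by matrix multiplication.
P = [[0.7600, 0.2400], [0.5500, 0.4500]]
After raising P to the power 4:
P^4(1,1) = 0.3052

0.3052


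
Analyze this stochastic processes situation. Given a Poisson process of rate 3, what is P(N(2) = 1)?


P(N(t)=k) = (lambda*t)^k * exp(-lambda*t) / k!
lambda*t = 6
= 6^1 * exp(-6) / 1!
= 6 * 0.0025 / 1
= 0.0149

0.0149


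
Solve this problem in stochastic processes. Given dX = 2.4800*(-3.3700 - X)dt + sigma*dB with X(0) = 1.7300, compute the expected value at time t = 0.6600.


E[X(t)] = mu + (X(0) - mu)*exp(-theta*t)
= -3.3700 + (1.7300 - -3.3700)*exp(-2.4800*0.6600)
= -3.3700 + 5.1000 * 0.1946
= -2.3775

-2.3775


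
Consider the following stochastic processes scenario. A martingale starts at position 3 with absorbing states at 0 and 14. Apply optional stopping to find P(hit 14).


By optional stopping theorem: E(M at tau) = M(0) = 3
P(hit 14)*14 + P(hit 0)*0 = 3
P(hit 14) = (3 - 0)/(14 - 0) = 3/14 = 0.2143

0.2143


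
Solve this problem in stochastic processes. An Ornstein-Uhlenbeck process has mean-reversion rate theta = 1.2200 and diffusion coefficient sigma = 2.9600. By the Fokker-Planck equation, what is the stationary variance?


Stationary variance = sigma^2 / (2*theta)
= 2.9600^2 / (2*1.2200)
= 8.7616 / 2.4400
= 3.5908

3.5908


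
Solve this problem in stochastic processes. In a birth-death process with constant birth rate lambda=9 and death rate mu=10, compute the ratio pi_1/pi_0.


For birth-death process, pi_n/pi_0 = (lambda/mu)^n
= (9/10)^1
= 0.9000

0.9000


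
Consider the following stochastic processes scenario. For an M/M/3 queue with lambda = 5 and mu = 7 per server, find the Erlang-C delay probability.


a = lambda/mu = 0.7143
rho = a/c = 0.2381
Erlang-C formula applied:
C(c,a) = 0.0389

0.0389


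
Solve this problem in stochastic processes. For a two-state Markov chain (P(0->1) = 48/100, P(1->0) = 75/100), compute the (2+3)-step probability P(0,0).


P^5 = P^2 * P^3
Computing via matrix multiplication of the transition matrix.
Entry (0,0) of P^5 = 0.6095

0.6095


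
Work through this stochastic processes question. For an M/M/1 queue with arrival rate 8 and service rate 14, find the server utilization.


rho = lambda/mu
= 8/14
= 0.5714

0.5714


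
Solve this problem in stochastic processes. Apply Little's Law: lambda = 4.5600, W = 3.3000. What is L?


Little's Law: L = lambda * W
= 4.5600 * 3.3000
= 15.0480

15.0480


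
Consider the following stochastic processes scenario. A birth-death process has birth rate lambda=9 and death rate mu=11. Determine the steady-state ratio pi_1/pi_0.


For birth-death process, pi_n/pi_0 = (lambda/mu)^n
= (9/11)^1
= 0.8182

0.8182


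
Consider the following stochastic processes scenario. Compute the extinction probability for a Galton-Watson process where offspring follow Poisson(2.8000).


Since mu = 2.8000 > 1, extinction prob q < 1.
Solve s = exp(mu*(s-1)) iteratively.
q = 0.0750

0.0750


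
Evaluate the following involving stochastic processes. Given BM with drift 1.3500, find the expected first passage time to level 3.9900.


Expected first passage time = a/mu
= 3.9900/1.3500
= 2.9556

2.9556


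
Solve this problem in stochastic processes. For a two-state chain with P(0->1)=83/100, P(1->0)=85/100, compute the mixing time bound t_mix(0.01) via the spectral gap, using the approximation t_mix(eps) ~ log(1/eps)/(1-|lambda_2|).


lambda_2 = |1 - p01 - p10| = |1 - 0.8300 - 0.8500| = 0.6800
t_mix ~ log(1/eps)/(1 - |lambda_2|)
= log(100)/(1 - 0.6800) = 4.6052/0.3200
= 14.3912

14.3912


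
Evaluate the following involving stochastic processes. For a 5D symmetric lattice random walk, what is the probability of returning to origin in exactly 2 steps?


P(return in 2 steps) = P(reverse first step) = 1/(2d)
= 1/10
= 0.1000

0.1000


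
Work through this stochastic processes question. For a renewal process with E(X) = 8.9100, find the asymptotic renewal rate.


Long-run renewal rate = 1/E(X)
= 1/8.9100
= 0.1122

0.1122


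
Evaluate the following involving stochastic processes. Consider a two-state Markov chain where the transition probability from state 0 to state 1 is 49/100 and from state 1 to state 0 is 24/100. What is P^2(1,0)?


Computing P^2 by matrix multiplication.
P = [[0.5100, 0.4900], [0.2400, 0.7600]]
After raising P to the power 2:
P^2(1,0) = 0.3048

0.3048


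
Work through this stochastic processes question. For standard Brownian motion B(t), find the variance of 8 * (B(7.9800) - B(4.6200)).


Var(alpha*(B(t)-B(s))) = alpha^2 * (t-s)
= 8^2 * (7.9800 - 4.6200)
= 64 * 3.3600
= 215.0400

215.0400


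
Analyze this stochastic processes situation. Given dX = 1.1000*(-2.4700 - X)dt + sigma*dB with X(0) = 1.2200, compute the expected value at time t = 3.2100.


E[X(t)] = mu + (X(0) - mu)*exp(-theta*t)
= -2.4700 + (1.2200 - -2.4700)*exp(-1.1000*3.2100)
= -2.4700 + 3.6900 * 0.0293
= -2.3620

-2.3620


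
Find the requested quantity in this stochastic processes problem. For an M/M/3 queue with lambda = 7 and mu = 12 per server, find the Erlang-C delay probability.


a = lambda/mu = 0.5833
rho = a/c = 0.1944
Erlang-C formula applied:
C(c,a) = 0.0229

0.0229


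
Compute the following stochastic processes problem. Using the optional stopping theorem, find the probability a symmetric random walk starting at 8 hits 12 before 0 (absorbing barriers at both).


By optional stopping theorem: E(M at tau) = M(0) = 8
P(hit 12)*12 + P(hit 0)*0 = 8
P(hit 12) = (8 - 0)/(12 - 0) = 2/3 = 0.6667

0.6667


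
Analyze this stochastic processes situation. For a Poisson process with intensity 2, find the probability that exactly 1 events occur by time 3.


P(N(t)=k) = (lambda*t)^k * exp(-lambda*t) / k!
lambda*t = 6
= 6^1 * exp(-6) / 1!
= 6 * 0.0025 / 1
= 0.0149

0.0149


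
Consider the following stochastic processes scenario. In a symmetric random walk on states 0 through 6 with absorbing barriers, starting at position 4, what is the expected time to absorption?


For symmetric RW on 0,...,N with absorbing barriers, E(i) = i*(N-i)
E(4) = 4 * 2 = 8

8


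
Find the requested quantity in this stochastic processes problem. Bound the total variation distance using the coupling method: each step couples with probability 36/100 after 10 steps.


TV distance bound <= (1-delta)^n
= (1 - 0.3600)^10
= 0.6400^10
= 0.0115

0.0115


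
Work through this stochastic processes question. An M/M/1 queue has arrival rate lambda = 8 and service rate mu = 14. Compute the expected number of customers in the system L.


rho = 8/14 = 0.5714
L = rho/(1-rho)
= 0.5714/0.4286
= 1.3333

1.3333


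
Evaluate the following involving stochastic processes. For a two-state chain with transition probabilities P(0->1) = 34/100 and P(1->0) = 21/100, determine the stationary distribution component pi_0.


Stationary distribution: pi_0 = p10/(p01+p10), pi_1 = p01/(p01+p10)
p01 = 0.3400, p10 = 0.2100
pi_0 = 0.3818

0.3818


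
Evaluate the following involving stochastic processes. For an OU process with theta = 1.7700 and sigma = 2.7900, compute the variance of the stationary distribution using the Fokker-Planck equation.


Stationary variance = sigma^2 / (2*theta)
= 2.7900^2 / (2*1.7700)
= 7.7841 / 3.5400
= 2.1989

2.1989


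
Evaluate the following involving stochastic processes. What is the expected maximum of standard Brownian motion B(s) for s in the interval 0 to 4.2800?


E(max B(s)) = sqrt(2t/pi)
= sqrt(2*4.2800/pi)
= sqrt(2.7247)
= 1.6507

1.6507


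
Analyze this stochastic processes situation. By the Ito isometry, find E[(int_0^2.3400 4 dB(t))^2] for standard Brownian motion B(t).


By Ito isometry: E[(int f dB)^2] = int f^2 dt
= 4^2 * 2.3400
= 16 * 2.3400 = 37.4400

37.4400


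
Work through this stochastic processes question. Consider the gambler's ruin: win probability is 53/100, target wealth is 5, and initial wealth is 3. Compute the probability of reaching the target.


Gambler's ruin formula:
r = q/p = 0.4700/0.5300 = 0.8868
P(win) = (1 - r^i)/(1 - r^N)
= (1 - 0.8868^3)/(1 - 0.8868^5)
= 0.6701

0.6701


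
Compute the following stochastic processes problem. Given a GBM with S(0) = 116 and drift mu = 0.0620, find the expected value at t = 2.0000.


E[S(t)] = S(0) * exp(mu * t)
= 116 * exp(0.0620 * 2.0000)
= 116 * 1.1320
= 131.3138

131.3138


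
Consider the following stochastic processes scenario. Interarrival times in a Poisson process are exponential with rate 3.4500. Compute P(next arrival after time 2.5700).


P(X > t) = exp(-lambda * t)
= exp(-3.4500 * 2.5700)
= exp(-8.8665) = 1.4104e-04

1.4104e-04


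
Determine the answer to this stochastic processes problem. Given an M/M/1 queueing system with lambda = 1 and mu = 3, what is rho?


rho = lambda/mu
= 1/3
= 0.3333

0.3333


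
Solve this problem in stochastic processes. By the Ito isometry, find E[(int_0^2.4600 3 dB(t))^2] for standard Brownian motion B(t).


By Ito isometry: E[(int f dB)^2] = int f^2 dt
= 3^2 * 2.4600
= 9 * 2.4600 = 22.1400

22.1400


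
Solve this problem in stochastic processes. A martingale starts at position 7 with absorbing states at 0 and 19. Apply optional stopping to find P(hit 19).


By optional stopping theorem: E(M at tau) = M(0) = 7
P(hit 19)*19 + P(hit 0)*0 = 7
P(hit 19) = (7 - 0)/(19 - 0) = 7/19 = 0.3684

0.3684


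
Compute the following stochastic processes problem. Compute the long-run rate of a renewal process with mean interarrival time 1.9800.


Long-run renewal rate = 1/E(X)
= 1/1.9800
= 0.5051

0.5051


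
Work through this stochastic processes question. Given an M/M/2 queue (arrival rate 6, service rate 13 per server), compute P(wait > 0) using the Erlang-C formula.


a = lambda/mu = 0.4615
rho = a/c = 0.2308
Erlang-C formula applied:
C(c,a) = 0.0865

0.0865


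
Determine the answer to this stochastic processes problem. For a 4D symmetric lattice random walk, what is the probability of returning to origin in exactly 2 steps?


P(return in 2 steps) = P(reverse first step) = 1/(2d)
= 1/8
= 0.1250

0.1250


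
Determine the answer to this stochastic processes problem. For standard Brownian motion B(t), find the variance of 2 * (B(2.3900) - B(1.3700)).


Var(alpha*(B(t)-B(s))) = alpha^2 * (t-s)
= 2^2 * (2.3900 - 1.3700)
= 4 * 1.0200
= 4.0800

4.0800


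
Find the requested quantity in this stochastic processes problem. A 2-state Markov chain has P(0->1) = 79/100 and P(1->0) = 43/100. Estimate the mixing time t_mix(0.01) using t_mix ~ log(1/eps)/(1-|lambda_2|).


lambda_2 = |1 - p01 - p10| = |1 - 0.7900 - 0.4300| = 0.2200
t_mix ~ log(1/eps)/(1 - |lambda_2|)
= log(100)/(1 - 0.2200) = 4.6052/0.7800
= 5.9041

5.9041


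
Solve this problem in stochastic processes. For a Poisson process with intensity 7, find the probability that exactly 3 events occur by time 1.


P(N(t)=k) = (lambda*t)^k * exp(-lambda*t) / k!
lambda*t = 7
= 7^3 * exp(-7) / 3!
= 343 * 9.1188e-04 / 6
= 0.0521

0.0521


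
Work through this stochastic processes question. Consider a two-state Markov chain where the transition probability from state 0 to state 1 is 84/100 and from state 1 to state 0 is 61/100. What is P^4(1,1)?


Computing P^4 by matrix multiplication.
P = [[0.1600, 0.8400], [0.6100, 0.3900]]
After raising P to the power 4:
P^4(1,1) = 0.5966

0.5966


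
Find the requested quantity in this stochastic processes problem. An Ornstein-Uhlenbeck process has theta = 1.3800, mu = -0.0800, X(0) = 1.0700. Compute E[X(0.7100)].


E[X(t)] = mu + (X(0) - mu)*exp(-theta*t)
= -0.0800 + (1.0700 - -0.0800)*exp(-1.3800*0.7100)
= -0.0800 + 1.1500 * 0.3754
= 0.3517

0.3517


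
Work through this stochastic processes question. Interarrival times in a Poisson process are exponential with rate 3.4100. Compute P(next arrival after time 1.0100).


P(X > t) = exp(-lambda * t)
= exp(-3.4100 * 1.0100)
= exp(-3.4441) = 0.0319

0.0319


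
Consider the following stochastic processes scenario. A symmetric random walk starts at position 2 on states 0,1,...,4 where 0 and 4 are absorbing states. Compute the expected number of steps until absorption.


For symmetric RW on 0,...,N with absorbing barriers, E(i) = i*(N-i)
E(2) = 2 * 2 = 4

4


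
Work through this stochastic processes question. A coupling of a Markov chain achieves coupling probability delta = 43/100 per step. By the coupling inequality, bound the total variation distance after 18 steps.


TV distance bound <= (1-delta)^n
= (1 - 0.4300)^18
= 0.5700^18
= 4.0341e-05

4.0341e-05


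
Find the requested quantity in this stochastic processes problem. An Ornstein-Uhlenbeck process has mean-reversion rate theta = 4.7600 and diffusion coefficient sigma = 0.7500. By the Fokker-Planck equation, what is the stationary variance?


Stationary variance = sigma^2 / (2*theta)
= 0.7500^2 / (2*4.7600)
= 0.5625 / 9.5200
= 0.0591

0.0591


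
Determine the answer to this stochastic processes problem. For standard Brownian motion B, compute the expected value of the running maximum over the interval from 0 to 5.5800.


E(max B(s)) = sqrt(2t/pi)
= sqrt(2*5.5800/pi)
= sqrt(3.5523)
= 1.8848

1.8848


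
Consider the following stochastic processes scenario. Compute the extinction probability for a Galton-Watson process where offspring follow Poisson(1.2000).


Since mu = 1.2000 > 1, extinction prob q < 1.
Solve s = exp(mu*(s-1)) iteratively.
q = 0.6863

0.6863


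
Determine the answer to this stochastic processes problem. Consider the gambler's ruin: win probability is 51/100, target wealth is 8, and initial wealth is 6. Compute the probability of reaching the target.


Gambler's ruin formula:
r = q/p = 0.4900/0.5100 = 0.9608
P(win) = (1 - r^i)/(1 - r^N)
= (1 - 0.9608^6)/(1 - 0.9608^8)
= 0.7792

0.7792


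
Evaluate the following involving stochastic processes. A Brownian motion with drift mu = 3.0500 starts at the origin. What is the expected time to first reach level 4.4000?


Expected first passage time = a/mu
= 4.4000/3.0500
= 1.4426

1.4426


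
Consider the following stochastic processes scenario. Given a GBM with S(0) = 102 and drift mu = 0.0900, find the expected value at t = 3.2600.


E[S(t)] = S(0) * exp(mu * t)
= 102 * exp(0.0900 * 3.2600)
= 102 * 1.3410
= 136.7799

136.7799


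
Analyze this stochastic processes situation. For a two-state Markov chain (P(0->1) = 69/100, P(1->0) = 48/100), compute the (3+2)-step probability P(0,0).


P^5 = P^3 * P^2
Computing via matrix multiplication of the transition matrix.
Entry (0,0) of P^5 = 0.4102

0.4102


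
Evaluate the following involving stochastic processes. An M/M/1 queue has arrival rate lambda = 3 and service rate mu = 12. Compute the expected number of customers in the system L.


rho = 3/12 = 0.2500
L = rho/(1-rho)
= 0.2500/0.7500
= 0.3333

0.3333


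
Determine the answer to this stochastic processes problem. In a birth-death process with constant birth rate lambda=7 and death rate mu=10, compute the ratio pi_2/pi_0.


For birth-death process, pi_n/pi_0 = (lambda/mu)^n
= (7/10)^2
= 0.4900

0.4900


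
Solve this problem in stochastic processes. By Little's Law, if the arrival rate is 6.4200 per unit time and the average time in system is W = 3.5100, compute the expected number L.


Little's Law: L = lambda * W
= 6.4200 * 3.5100
= 22.5342

22.5342


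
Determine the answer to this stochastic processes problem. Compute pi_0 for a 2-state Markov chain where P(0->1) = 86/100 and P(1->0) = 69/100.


Stationary distribution: pi_0 = p10/(p01+p10), pi_1 = p01/(p01+p10)
p01 = 0.8600, p10 = 0.6900
pi_0 = 0.4452

0.4452


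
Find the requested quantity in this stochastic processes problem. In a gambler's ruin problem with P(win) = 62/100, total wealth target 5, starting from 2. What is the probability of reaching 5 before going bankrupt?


Gambler's ruin formula:
r = q/p = 0.3800/0.6200 = 0.6129
P(win) = (1 - r^i)/(1 - r^N)
= (1 - 0.6129^2)/(1 - 0.6129^5)
= 0.6835

0.6835


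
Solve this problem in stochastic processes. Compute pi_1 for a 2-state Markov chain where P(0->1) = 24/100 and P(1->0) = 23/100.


Stationary distribution: pi_0 = p10/(p01+p10), pi_1 = p01/(p01+p10)
p01 = 0.2400, p10 = 0.2300
pi_1 = 0.5106

0.5106


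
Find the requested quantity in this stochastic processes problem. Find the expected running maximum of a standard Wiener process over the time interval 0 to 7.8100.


E(max B(s)) = sqrt(2t/pi)
= sqrt(2*7.8100/pi)
= sqrt(4.9720)
= 2.2298

2.2298


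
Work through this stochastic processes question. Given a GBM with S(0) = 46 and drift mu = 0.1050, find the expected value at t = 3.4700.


E[S(t)] = S(0) * exp(mu * t)
= 46 * exp(0.1050 * 3.4700)
= 46 * 1.4396
= 66.2206

66.2206


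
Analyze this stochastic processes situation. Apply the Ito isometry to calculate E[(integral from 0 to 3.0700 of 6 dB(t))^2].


By Ito isometry: E[(int f dB)^2] = int f^2 dt
= 6^2 * 3.0700
= 36 * 3.0700 = 110.5200

110.5200


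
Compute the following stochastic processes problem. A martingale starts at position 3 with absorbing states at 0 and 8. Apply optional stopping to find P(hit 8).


By optional stopping theorem: E(M at tau) = M(0) = 3
P(hit 8)*8 + P(hit 0)*0 = 3
P(hit 8) = (3 - 0)/(8 - 0) = 3/8 = 0.3750

0.3750


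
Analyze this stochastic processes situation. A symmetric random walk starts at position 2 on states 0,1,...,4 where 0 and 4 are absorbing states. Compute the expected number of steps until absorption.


For symmetric RW on 0,...,N with absorbing barriers, E(i) = i*(N-i)
E(2) = 2 * 2 = 4

4


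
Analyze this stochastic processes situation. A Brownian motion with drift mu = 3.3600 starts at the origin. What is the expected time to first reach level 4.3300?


Expected first passage time = a/mu
= 4.3300/3.3600
= 1.2887

1.2887


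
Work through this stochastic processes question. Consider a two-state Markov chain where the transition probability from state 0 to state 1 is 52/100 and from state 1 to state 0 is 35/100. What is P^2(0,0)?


Computing P^2 by matrix multiplication.
P = [[0.4800, 0.5200], [0.3500, 0.6500]]
After raising P to the power 2:
P^2(0,0) = 0.4124

0.4124


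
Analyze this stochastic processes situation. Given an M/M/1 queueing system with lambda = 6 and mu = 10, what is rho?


rho = lambda/mu
= 6/10
= 0.6000

0.6000


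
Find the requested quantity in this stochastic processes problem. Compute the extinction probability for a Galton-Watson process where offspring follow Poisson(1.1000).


Since mu = 1.1000 > 1, extinction prob q < 1.
Solve s = exp(mu*(s-1)) iteratively.
q = 0.8239

0.8239


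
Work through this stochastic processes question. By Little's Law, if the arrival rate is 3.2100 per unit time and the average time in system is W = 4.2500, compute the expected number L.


Little's Law: L = lambda * W
= 3.2100 * 4.2500
= 13.6425

13.6425


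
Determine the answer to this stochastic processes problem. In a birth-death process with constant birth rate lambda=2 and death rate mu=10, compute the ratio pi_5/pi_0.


For birth-death process, pi_n/pi_0 = (lambda/mu)^n
= (2/10)^5
= 3.2000e-04

3.2000e-04


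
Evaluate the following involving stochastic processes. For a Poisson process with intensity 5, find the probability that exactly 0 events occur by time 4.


P(N(t)=k) = (lambda*t)^k * exp(-lambda*t) / k!
lambda*t = 20
= 20^0 * exp(-20) / 0!
= 1 * 2.0612e-09 / 1
= 2.0612e-09

2.0612e-09


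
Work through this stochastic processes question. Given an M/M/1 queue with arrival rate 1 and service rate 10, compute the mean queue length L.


rho = 1/10 = 0.1000
L = rho/(1-rho)
= 0.1000/0.9000
= 0.1111

0.1111


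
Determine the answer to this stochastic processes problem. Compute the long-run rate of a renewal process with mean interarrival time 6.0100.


Long-run renewal rate = 1/E(X)
= 1/6.0100
= 0.1664

0.1664


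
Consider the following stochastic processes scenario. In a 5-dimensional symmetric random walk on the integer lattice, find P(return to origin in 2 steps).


P(return in 2 steps) = P(reverse first step) = 1/(2d)
= 1/10
= 0.1000

0.1000


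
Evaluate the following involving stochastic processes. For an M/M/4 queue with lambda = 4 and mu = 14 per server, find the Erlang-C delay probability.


a = lambda/mu = 0.2857
rho = a/c = 0.0714
Erlang-C formula applied:
C(c,a) = 2.2471e-04

2.2471e-04


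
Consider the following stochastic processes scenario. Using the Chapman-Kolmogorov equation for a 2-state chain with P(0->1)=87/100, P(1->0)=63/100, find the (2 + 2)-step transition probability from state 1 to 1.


P^4 = P^2 * P^2
Computing via matrix multiplication of the transition matrix.
Entry (1,1) of P^4 = 0.6063

0.6063


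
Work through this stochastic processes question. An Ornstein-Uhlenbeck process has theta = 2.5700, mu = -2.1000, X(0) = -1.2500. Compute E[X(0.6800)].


E[X(t)] = mu + (X(0) - mu)*exp(-theta*t)
= -2.1000 + (-1.2500 - -2.1000)*exp(-2.5700*0.6800)
= -2.1000 + 0.8500 * 0.1742
= -1.9519

-1.9519


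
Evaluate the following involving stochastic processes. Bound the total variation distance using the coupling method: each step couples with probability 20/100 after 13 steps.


TV distance bound <= (1-delta)^n
= (1 - 0.2000)^13
= 0.8000^13
= 0.0550

0.0550


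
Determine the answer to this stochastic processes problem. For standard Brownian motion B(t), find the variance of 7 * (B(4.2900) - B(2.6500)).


Var(alpha*(B(t)-B(s))) = alpha^2 * (t-s)
= 7^2 * (4.2900 - 2.6500)
= 49 * 1.6400
= 80.3600

80.3600


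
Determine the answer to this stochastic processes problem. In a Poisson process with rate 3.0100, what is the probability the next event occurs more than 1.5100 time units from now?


P(X > t) = exp(-lambda * t)
= exp(-3.0100 * 1.5100)
= exp(-4.5451) = 0.0106

0.0106


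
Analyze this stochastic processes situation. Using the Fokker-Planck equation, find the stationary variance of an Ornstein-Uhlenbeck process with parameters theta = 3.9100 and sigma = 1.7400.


Stationary variance = sigma^2 / (2*theta)
= 1.7400^2 / (2*3.9100)
= 3.0276 / 7.8200
= 0.3872

0.3872


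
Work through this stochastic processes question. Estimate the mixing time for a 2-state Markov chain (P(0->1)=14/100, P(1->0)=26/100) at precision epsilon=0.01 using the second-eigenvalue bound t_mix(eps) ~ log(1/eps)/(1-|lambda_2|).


lambda_2 = |1 - p01 - p10| = |1 - 0.1400 - 0.2600| = 0.6000
t_mix ~ log(1/eps)/(1 - |lambda_2|)
= log(100)/(1 - 0.6000) = 4.6052/0.4000
= 11.5129

11.5129


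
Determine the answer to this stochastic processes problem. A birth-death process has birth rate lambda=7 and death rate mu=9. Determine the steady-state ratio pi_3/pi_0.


For birth-death process, pi_n/pi_0 = (lambda/mu)^n
= (7/9)^3
= 0.4705

0.4705


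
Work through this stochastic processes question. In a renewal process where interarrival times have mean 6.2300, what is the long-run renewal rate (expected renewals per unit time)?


Long-run renewal rate = 1/E(X)
= 1/6.2300
= 0.1605

0.1605


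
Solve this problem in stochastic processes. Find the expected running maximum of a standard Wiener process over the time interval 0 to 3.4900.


E(max B(s)) = sqrt(2t/pi)
= sqrt(2*3.4900/pi)
= sqrt(2.2218)
= 1.4906

1.4906


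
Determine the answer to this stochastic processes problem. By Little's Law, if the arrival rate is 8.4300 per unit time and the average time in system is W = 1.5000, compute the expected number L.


Little's Law: L = lambda * W
= 8.4300 * 1.5000
= 12.6450

12.6450


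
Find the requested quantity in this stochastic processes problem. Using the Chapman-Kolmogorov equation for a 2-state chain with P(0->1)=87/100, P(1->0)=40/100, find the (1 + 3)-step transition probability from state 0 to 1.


P^4 = P^1 * P^3
Computing via matrix multiplication of the transition matrix.
Entry (0,1) of P^4 = 0.6814

0.6814


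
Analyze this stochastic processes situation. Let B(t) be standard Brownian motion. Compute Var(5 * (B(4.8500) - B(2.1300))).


Var(alpha*(B(t)-B(s))) = alpha^2 * (t-s)
= 5^2 * (4.8500 - 2.1300)
= 25 * 2.7200
= 68.0000

68.0000


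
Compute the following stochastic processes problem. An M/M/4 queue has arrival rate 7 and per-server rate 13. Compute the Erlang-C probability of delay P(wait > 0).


a = lambda/mu = 0.5385
rho = a/c = 0.1346
Erlang-C formula applied:
C(c,a) = 0.0024

0.0024


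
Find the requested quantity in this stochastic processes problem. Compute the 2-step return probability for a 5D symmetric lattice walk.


P(return in 2 steps) = P(reverse first step) = 1/(2d)
= 1/10
= 0.1000

0.1000


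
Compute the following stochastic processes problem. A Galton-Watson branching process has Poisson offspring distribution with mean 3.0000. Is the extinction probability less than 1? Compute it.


Since mu = 3.0000 > 1, extinction prob q < 1.
Solve s = exp(mu*(s-1)) iteratively.
q = 0.0595

0.0595


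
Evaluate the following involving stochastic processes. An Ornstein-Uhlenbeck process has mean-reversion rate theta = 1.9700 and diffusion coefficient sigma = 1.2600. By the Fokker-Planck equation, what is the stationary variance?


Stationary variance = sigma^2 / (2*theta)
= 1.2600^2 / (2*1.9700)
= 1.5876 / 3.9400
= 0.4029

0.4029
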